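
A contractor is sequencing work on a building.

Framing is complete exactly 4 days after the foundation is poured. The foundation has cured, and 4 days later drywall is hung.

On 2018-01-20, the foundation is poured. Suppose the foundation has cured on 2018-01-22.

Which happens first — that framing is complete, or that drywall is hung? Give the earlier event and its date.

The foundation is poured: Jan 20, 2018.
Framing is complete: Jan 20, 2018 + 4 days = Jan 24, 2018.
The foundation has cured: Jan 22, 2018.
Drywall is hung: Jan 22, 2018 + 4 days = Jan 26, 2018.
Comparing: framing is complete on Jan 24, 2018 vs drywall is hung on Jan 26, 2018. Earlier: framing is complete.

Framing is complete — 2018-01-24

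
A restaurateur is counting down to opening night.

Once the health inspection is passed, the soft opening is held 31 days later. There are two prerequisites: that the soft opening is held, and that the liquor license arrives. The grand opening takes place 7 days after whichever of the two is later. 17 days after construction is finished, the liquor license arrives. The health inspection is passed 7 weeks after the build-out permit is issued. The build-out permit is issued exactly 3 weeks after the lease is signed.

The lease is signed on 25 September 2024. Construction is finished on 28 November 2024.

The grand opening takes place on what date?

11 January 2025

The lease is signed: Sep 25, 2024.
The build-out permit is issued: Sep 25, 2024 + 3 weeks = Oct 16, 2024.
The health inspection is passed: Oct 16, 2024 + 7 weeks = Dec 4, 2024.
The soft opening is held: Dec 4, 2024 + 31 days = Jan 4, 2025.
Construction is finished: Nov 28, 2024.
The liquor license arrives: Nov 28, 2024 + 17 days = Dec 15, 2024.
Both prerequisites met — the soft opening is held (Jan 4, 2025), the liquor license arrives (Dec 15, 2024); the later is Jan 4, 2025.
The grand opening takes place: Jan 4, 2025 + 7 days = Jan 11, 2025.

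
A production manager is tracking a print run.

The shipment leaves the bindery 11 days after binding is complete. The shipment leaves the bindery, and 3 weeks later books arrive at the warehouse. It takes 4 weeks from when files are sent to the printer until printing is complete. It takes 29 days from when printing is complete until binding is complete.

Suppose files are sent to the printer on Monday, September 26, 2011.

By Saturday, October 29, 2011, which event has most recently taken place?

Files are sent to the printer: Sep 26, 2011.
Printing is complete: Sep 26, 2011 + 4 weeks = Oct 24, 2011.
Binding is complete: Oct 24, 2011 + 29 days = Nov 22, 2011.
The shipment leaves the bindery: Nov 22, 2011 + 11 days = Dec 3, 2011.
Books arrive at the warehouse: Dec 3, 2011 + 3 weeks = Dec 24, 2011.
Oct 29, 2011 falls between when printing is complete (Oct 24, 2011) and when binding is complete (Nov 22, 2011).

Printing is complete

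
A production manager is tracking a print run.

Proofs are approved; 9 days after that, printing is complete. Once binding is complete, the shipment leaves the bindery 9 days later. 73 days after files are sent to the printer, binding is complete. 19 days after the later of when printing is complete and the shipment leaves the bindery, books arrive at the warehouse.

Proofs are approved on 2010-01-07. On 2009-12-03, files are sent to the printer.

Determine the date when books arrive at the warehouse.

2010-03-14

Proofs are approved: Jan 7, 2010.
Printing is complete: Jan 7, 2010 + 9 days = Jan 16, 2010.
Files are sent to the printer: Dec 3, 2009.
Binding is complete: Dec 3, 2009 + 73 days = Feb 14, 2010.
The shipment leaves the bindery: Feb 14, 2010 + 9 days = Feb 23, 2010.
Both prerequisites met — printing is complete (Jan 16, 2010), the shipment leaves the bindery (Feb 23, 2010); the later is Feb 23, 2010.
Books arrive at the warehouse: Feb 23, 2010 + 19 days = Mar 14, 2010.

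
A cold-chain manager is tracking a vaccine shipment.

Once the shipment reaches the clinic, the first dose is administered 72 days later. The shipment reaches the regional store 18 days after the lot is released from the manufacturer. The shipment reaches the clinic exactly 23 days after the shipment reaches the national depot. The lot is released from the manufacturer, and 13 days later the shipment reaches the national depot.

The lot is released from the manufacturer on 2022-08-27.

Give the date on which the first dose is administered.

The lot is released from the manufacturer: Aug 27, 2022.
The shipment reaches the national depot: Aug 27, 2022 + 13 days = Sep 9, 2022.
The shipment reaches the clinic: Sep 9, 2022 + 23 days = Oct 2, 2022.
The first dose is administered: Oct 2, 2022 + 72 days = Dec 13, 2022.

2022-12-13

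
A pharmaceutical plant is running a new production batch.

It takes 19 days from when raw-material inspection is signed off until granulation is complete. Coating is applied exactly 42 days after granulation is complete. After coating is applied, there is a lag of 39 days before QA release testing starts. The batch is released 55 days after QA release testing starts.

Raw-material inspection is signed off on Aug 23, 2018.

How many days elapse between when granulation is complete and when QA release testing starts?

81 days

Causal path: granulation is complete → coating is applied → QA release testing starts.
Total delay along the path: 42 + 39 = 81 days.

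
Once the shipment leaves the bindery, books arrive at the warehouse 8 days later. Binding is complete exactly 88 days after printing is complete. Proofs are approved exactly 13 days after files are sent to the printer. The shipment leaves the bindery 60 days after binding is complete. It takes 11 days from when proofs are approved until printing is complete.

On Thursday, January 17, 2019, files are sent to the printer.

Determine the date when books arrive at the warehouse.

Tuesday, July 16, 2019

Files are sent to the printer: Jan 17, 2019.
Proofs are approved: Jan 17, 2019 + 13 days = Jan 30, 2019.
Printing is complete: Jan 30, 2019 + 11 days = Feb 10, 2019.
Binding is complete: Feb 10, 2019 + 88 days = May 9, 2019.
The shipment leaves the bindery: May 9, 2019 + 60 days = Jul 8, 2019.
Books arrive at the warehouse: Jul 8, 2019 + 8 days = Jul 16, 2019.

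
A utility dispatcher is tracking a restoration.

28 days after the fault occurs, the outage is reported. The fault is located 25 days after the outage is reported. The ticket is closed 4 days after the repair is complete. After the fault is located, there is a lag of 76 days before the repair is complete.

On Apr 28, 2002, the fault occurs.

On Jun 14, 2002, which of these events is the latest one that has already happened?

The fault occurs: Apr 28, 2002.
The outage is reported: Apr 28, 2002 + 28 days = May 26, 2002.
The fault is located: May 26, 2002 + 25 days = Jun 20, 2002.
The repair is complete: Jun 20, 2002 + 76 days = Sep 4, 2002.
The ticket is closed: Sep 4, 2002 + 4 days = Sep 8, 2002.
Jun 14, 2002 falls between when the outage is reported (May 26, 2002) and when the fault is located (Jun 20, 2002).

The outage is reported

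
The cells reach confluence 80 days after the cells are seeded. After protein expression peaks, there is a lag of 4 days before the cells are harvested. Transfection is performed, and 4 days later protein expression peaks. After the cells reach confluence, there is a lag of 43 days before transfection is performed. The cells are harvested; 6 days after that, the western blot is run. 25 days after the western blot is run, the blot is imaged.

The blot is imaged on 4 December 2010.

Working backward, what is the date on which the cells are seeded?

The blot is imaged: Dec 4, 2010.
The western blot is run: Dec 4, 2010 − 25 days = Nov 9, 2010.
The cells are harvested: Nov 9, 2010 − 6 days = Nov 3, 2010.
Protein expression peaks: Nov 3, 2010 − 4 days = Oct 30, 2010.
Transfection is performed: Oct 30, 2010 − 4 days = Oct 26, 2010.
The cells reach confluence: Oct 26, 2010 − 43 days = Sep 13, 2010.
The cells are seeded: Sep 13, 2010 − 80 days = Jun 25, 2010.

25 June 2010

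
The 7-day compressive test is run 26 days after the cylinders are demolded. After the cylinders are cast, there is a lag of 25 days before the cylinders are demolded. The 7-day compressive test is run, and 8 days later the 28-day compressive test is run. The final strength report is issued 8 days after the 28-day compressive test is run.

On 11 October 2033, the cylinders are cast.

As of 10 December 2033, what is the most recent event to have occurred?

The cylinders are cast: Oct 11, 2033.
The cylinders are demolded: Oct 11, 2033 + 25 days = Nov 5, 2033.
The 7-day compressive test is run: Nov 5, 2033 + 26 days = Dec 1, 2033.
The 28-day compressive test is run: Dec 1, 2033 + 8 days = Dec 9, 2033.
The final strength report is issued: Dec 9, 2033 + 8 days = Dec 17, 2033.
Dec 10, 2033 falls between when the 28-day compressive test is run (Dec 9, 2033) and when the final strength report is issued (Dec 17, 2033).

The 28-day compressive test is run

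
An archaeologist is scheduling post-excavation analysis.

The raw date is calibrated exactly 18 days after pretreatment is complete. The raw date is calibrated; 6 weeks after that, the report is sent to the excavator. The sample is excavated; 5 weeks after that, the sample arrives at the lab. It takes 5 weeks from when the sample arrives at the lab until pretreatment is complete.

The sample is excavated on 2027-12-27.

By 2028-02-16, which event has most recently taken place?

The sample arrives at the lab

The sample is excavated: Dec 27, 2027.
The sample arrives at the lab: Dec 27, 2027 + 5 weeks = Jan 31, 2028.
Pretreatment is complete: Jan 31, 2028 + 5 weeks = Mar 6, 2028.
The raw date is calibrated: Mar 6, 2028 + 18 days = Mar 24, 2028.
The report is sent to the excavator: Mar 24, 2028 + 6 weeks = May 5, 2028.
Feb 16, 2028 falls between when the sample arrives at the lab (Jan 31, 2028) and when pretreatment is complete (Mar 6, 2028).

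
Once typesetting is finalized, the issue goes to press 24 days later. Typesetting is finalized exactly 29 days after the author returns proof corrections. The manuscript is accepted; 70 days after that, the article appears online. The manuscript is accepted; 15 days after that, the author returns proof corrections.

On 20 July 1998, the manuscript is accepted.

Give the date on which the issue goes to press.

The manuscript is accepted: Jul 20, 1998.
The author returns proof corrections: Jul 20, 1998 + 15 days = Aug 4, 1998.
Typesetting is finalized: Aug 4, 1998 + 29 days = Sep 2, 1998.
The issue goes to press: Sep 2, 1998 + 24 days = Sep 26, 1998.

26 September 1998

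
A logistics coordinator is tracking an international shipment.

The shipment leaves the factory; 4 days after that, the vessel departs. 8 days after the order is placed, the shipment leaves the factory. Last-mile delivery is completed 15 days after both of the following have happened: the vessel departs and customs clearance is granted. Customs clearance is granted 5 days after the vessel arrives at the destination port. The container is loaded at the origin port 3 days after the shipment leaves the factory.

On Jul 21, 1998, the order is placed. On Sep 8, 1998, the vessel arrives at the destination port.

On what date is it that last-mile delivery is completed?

The order is placed: Jul 21, 1998.
The shipment leaves the factory: Jul 21, 1998 + 8 days = Jul 29, 1998.
The vessel departs: Jul 29, 1998 + 4 days = Aug 2, 1998.
The vessel arrives at the destination port: Sep 8, 1998.
Customs clearance is granted: Sep 8, 1998 + 5 days = Sep 13, 1998.
Both prerequisites met — the vessel departs (Aug 2, 1998), customs clearance is granted (Sep 13, 1998); the later is Sep 13, 1998.
Last-mile delivery is completed: Sep 13, 1998 + 15 days = Sep 28, 1998.

Sep 28, 1998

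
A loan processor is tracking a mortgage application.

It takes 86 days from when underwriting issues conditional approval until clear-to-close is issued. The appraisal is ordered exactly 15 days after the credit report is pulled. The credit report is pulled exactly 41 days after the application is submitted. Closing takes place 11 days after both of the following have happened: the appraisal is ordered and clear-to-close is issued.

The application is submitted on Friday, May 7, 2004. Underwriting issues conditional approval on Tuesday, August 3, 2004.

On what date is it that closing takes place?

The application is submitted: May 7, 2004.
The credit report is pulled: May 7, 2004 + 41 days = Jun 17, 2004.
The appraisal is ordered: Jun 17, 2004 + 15 days = Jul 2, 2004.
Underwriting issues conditional approval: Aug 3, 2004.
Clear-to-close is issued: Aug 3, 2004 + 86 days = Oct 28, 2004.
Both prerequisites met — the appraisal is ordered (Jul 2, 2004), clear-to-close is issued (Oct 28, 2004); the later is Oct 28, 2004.
Closing takes place: Oct 28, 2004 + 11 days = Nov 8, 2004.

Monday, November 8, 2004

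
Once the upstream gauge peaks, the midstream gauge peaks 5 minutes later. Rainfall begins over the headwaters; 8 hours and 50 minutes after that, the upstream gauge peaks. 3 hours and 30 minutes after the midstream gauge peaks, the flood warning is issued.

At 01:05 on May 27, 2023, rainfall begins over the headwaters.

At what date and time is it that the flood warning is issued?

Rainfall begins over the headwaters: 01:05 May 27, 2023.
The upstream gauge peaks: 01:05 May 27, 2023 + 8h50m = 09:55 May 27, 2023.
The midstream gauge peaks: 09:55 May 27, 2023 + 5m = 10:00 May 27, 2023.
The flood warning is issued: 10:00 May 27, 2023 + 3h30m = 13:30 May 27, 2023.

13:30 on May 27, 2023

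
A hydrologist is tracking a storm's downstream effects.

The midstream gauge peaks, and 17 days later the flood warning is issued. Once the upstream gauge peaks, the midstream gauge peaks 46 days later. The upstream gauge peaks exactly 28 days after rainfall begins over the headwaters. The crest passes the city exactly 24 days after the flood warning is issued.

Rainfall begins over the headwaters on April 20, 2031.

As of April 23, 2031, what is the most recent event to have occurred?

Rainfall begins over the headwaters

Rainfall begins over the headwaters: Apr 20, 2031.
The upstream gauge peaks: Apr 20, 2031 + 28 days = May 18, 2031.
The midstream gauge peaks: May 18, 2031 + 46 days = Jul 3, 2031.
The flood warning is issued: Jul 3, 2031 + 17 days = Jul 20, 2031.
The crest passes the city: Jul 20, 2031 + 24 days = Aug 13, 2031.
Apr 23, 2031 falls between when rainfall begins over the headwaters (Apr 20, 2031) and when the upstream gauge peaks (May 18, 2031).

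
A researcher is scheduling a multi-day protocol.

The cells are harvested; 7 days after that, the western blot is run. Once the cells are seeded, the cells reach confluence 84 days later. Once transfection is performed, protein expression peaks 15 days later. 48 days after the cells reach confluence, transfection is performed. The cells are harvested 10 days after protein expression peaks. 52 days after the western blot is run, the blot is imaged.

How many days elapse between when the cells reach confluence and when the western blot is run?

Causal path: the cells reach confluence → transfection is performed → protein expression peaks → the cells are harvested → the western blot is run.
Total delay along the path: 48 + 15 + 10 + 7 = 80 days.

80 days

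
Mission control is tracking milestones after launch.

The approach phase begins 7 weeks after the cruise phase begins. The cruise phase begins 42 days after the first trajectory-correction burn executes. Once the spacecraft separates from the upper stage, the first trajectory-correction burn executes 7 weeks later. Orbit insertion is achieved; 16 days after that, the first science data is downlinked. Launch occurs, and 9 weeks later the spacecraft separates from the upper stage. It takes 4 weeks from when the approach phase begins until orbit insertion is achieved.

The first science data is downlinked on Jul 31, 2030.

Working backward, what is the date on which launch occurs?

Nov 26, 2029

The first science data is downlinked: Jul 31, 2030.
Orbit insertion is achieved: Jul 31, 2030 − 16 days = Jul 15, 2030.
The approach phase begins: Jul 15, 2030 − 4 weeks = Jun 17, 2030.
The cruise phase begins: Jun 17, 2030 − 7 weeks = Apr 29, 2030.
The first trajectory-correction burn executes: Apr 29, 2030 − 42 days = Mar 18, 2030.
The spacecraft separates from the upper stage: Mar 18, 2030 − 7 weeks = Jan 28, 2030.
Launch occurs: Jan 28, 2030 − 9 weeks = Nov 26, 2029.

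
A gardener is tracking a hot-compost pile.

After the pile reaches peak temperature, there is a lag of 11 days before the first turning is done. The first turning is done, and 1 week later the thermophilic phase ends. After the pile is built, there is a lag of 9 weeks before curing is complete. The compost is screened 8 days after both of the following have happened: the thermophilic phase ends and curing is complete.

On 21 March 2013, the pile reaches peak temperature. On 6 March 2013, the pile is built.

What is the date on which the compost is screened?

16 May 2013

The pile reaches peak temperature: Mar 21, 2013.
The first turning is done: Mar 21, 2013 + 11 days = Apr 1, 2013.
The thermophilic phase ends: Apr 1, 2013 + 1 week = Apr 8, 2013.
The pile is built: Mar 6, 2013.
Curing is complete: Mar 6, 2013 + 9 weeks = May 8, 2013.
Both prerequisites met — the thermophilic phase ends (Apr 8, 2013), curing is complete (May 8, 2013); the later is May 8, 2013.
The compost is screened: May 8, 2013 + 8 days = May 16, 2013.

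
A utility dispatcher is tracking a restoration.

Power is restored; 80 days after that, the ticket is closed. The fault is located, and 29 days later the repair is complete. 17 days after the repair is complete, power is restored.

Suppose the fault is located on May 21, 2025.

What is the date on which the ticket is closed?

The fault is located: May 21, 2025.
The repair is complete: May 21, 2025 + 29 days = Jun 19, 2025.
Power is restored: Jun 19, 2025 + 17 days = Jul 6, 2025.
The ticket is closed: Jul 6, 2025 + 80 days = Sep 24, 2025.

September 24, 2025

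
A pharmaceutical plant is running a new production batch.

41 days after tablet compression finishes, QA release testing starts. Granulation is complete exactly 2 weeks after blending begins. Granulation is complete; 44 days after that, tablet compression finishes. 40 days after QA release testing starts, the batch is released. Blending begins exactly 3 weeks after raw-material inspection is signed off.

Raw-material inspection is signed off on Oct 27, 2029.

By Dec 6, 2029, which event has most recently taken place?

Raw-material inspection is signed off: Oct 27, 2029.
Blending begins: Oct 27, 2029 + 3 weeks = Nov 17, 2029.
Granulation is complete: Nov 17, 2029 + 2 weeks = Dec 1, 2029.
Tablet compression finishes: Dec 1, 2029 + 44 days = Jan 14, 2030.
QA release testing starts: Jan 14, 2030 + 41 days = Feb 24, 2030.
The batch is released: Feb 24, 2030 + 40 days = Apr 5, 2030.
Dec 6, 2029 falls between when granulation is complete (Dec 1, 2029) and when tablet compression finishes (Jan 14, 2030).

Granulation is complete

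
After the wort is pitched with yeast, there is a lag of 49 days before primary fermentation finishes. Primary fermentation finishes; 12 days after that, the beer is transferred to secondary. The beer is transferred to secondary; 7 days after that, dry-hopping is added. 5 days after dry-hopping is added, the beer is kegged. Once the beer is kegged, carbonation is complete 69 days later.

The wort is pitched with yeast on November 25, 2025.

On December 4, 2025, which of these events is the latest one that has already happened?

The wort is pitched with yeast

The wort is pitched with yeast: Nov 25, 2025.
Primary fermentation finishes: Nov 25, 2025 + 49 days = Jan 13, 2026.
The beer is transferred to secondary: Jan 13, 2026 + 12 days = Jan 25, 2026.
Dry-hopping is added: Jan 25, 2026 + 7 days = Feb 1, 2026.
The beer is kegged: Feb 1, 2026 + 5 days = Feb 6, 2026.
Carbonation is complete: Feb 6, 2026 + 69 days = Apr 16, 2026.
Dec 4, 2025 falls between when the wort is pitched with yeast (Nov 25, 2025) and when primary fermentation finishes (Jan 13, 2026).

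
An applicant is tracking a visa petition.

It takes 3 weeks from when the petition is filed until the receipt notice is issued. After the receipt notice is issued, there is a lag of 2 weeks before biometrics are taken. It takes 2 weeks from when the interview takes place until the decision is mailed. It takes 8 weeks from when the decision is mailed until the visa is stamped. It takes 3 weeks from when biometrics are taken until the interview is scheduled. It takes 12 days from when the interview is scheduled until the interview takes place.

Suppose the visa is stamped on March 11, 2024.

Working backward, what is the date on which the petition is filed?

October 25, 2023

The visa is stamped: Mar 11, 2024.
The decision is mailed: Mar 11, 2024 − 8 weeks = Jan 15, 2024.
The interview takes place: Jan 15, 2024 − 2 weeks = Jan 1, 2024.
The interview is scheduled: Jan 1, 2024 − 12 days = Dec 20, 2023.
Biometrics are taken: Dec 20, 2023 − 3 weeks = Nov 29, 2023.
The receipt notice is issued: Nov 29, 2023 − 2 weeks = Nov 15, 2023.
The petition is filed: Nov 15, 2023 − 3 weeks = Oct 25, 2023.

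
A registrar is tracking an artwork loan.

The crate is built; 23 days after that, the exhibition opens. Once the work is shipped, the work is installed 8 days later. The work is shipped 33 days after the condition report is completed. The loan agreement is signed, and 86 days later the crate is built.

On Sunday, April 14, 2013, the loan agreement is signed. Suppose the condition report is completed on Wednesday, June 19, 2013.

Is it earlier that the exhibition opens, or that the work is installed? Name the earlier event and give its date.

The work is installed — Tuesday, July 30, 2013

The loan agreement is signed: Apr 14, 2013.
The crate is built: Apr 14, 2013 + 86 days = Jul 9, 2013.
The exhibition opens: Jul 9, 2013 + 23 days = Aug 1, 2013.
The condition report is completed: Jun 19, 2013.
The work is shipped: Jun 19, 2013 + 33 days = Jul 22, 2013.
The work is installed: Jul 22, 2013 + 8 days = Jul 30, 2013.
Comparing: the exhibition opens on Aug 1, 2013 vs the work is installed on Jul 30, 2013. Earlier: the work is installed.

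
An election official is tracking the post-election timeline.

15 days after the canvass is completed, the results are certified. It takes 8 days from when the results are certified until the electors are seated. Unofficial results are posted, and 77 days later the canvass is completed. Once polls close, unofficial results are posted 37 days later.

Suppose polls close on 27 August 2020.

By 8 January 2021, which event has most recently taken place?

Polls close: Aug 27, 2020.
Unofficial results are posted: Aug 27, 2020 + 37 days = Oct 3, 2020.
The canvass is completed: Oct 3, 2020 + 77 days = Dec 19, 2020.
The results are certified: Dec 19, 2020 + 15 days = Jan 3, 2021.
The electors are seated: Jan 3, 2021 + 8 days = Jan 11, 2021.
Jan 8, 2021 falls between when the results are certified (Jan 3, 2021) and when the electors are seated (Jan 11, 2021).

The results are certified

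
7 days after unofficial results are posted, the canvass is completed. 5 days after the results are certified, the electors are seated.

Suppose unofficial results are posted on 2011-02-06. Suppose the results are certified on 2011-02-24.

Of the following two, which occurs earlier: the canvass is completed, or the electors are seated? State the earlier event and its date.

Unofficial results are posted: Feb 6, 2011.
The canvass is completed: Feb 6, 2011 + 7 days = Feb 13, 2011.
The results are certified: Feb 24, 2011.
The electors are seated: Feb 24, 2011 + 5 days = Mar 1, 2011.
Comparing: the canvass is completed on Feb 13, 2011 vs the electors are seated on Mar 1, 2011. Earlier: the canvass is completed.

The canvass is completed — 2011-02-13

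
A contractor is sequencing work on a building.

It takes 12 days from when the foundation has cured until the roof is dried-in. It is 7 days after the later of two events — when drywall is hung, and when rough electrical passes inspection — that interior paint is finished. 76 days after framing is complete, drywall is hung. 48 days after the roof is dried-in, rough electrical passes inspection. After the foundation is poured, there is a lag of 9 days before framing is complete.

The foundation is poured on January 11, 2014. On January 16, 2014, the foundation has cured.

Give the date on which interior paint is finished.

The foundation is poured: Jan 11, 2014.
Framing is complete: Jan 11, 2014 + 9 days = Jan 20, 2014.
Drywall is hung: Jan 20, 2014 + 76 days = Apr 6, 2014.
The foundation has cured: Jan 16, 2014.
The roof is dried-in: Jan 16, 2014 + 12 days = Jan 28, 2014.
Rough electrical passes inspection: Jan 28, 2014 + 48 days = Mar 17, 2014.
Both prerequisites met — drywall is hung (Apr 6, 2014), rough electrical passes inspection (Mar 17, 2014); the later is Apr 6, 2014.
Interior paint is finished: Apr 6, 2014 + 7 days = Apr 13, 2014.

April 13, 2014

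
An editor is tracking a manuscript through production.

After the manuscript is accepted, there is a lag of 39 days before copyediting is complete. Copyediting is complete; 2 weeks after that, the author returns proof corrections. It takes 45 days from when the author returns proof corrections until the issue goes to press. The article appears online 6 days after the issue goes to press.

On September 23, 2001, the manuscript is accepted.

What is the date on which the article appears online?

The manuscript is accepted: Sep 23, 2001.
Copyediting is complete: Sep 23, 2001 + 39 days = Nov 1, 2001.
The author returns proof corrections: Nov 1, 2001 + 2 weeks = Nov 15, 2001.
The issue goes to press: Nov 15, 2001 + 45 days = Dec 30, 2001.
The article appears online: Dec 30, 2001 + 6 days = Jan 5, 2002.

January 5, 2002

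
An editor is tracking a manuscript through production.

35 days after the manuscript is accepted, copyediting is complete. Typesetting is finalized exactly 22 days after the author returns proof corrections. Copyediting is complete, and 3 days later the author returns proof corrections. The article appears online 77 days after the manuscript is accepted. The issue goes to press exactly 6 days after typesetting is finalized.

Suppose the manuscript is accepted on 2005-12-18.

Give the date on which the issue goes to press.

The manuscript is accepted: Dec 18, 2005.
Copyediting is complete: Dec 18, 2005 + 35 days = Jan 22, 2006.
The author returns proof corrections: Jan 22, 2006 + 3 days = Jan 25, 2006.
Typesetting is finalized: Jan 25, 2006 + 22 days = Feb 16, 2006.
The issue goes to press: Feb 16, 2006 + 6 days = Feb 22, 2006.

2006-02-22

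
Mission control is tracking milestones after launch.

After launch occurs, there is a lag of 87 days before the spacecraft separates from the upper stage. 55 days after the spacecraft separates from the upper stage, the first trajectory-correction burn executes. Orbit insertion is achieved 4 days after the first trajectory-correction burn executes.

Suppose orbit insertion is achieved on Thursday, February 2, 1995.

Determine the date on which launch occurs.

Orbit insertion is achieved: Feb 2, 1995.
The first trajectory-correction burn executes: Feb 2, 1995 − 4 days = Jan 29, 1995.
The spacecraft separates from the upper stage: Jan 29, 1995 − 55 days = Dec 5, 1994.
Launch occurs: Dec 5, 1994 − 87 days = Sep 9, 1994.

Friday, September 9, 1994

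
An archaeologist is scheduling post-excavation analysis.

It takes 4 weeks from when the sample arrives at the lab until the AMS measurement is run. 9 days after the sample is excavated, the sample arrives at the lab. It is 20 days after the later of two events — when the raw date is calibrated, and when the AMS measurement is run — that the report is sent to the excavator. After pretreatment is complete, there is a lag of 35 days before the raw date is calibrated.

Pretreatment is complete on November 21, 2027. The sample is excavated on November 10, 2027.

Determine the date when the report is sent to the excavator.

January 15, 2028

Pretreatment is complete: Nov 21, 2027.
The raw date is calibrated: Nov 21, 2027 + 35 days = Dec 26, 2027.
The sample is excavated: Nov 10, 2027.
The sample arrives at the lab: Nov 10, 2027 + 9 days = Nov 19, 2027.
The AMS measurement is run: Nov 19, 2027 + 4 weeks = Dec 17, 2027.
Both prerequisites met — the raw date is calibrated (Dec 26, 2027), the AMS measurement is run (Dec 17, 2027); the later is Dec 26, 2027.
The report is sent to the excavator: Dec 26, 2027 + 20 days = Jan 15, 2028.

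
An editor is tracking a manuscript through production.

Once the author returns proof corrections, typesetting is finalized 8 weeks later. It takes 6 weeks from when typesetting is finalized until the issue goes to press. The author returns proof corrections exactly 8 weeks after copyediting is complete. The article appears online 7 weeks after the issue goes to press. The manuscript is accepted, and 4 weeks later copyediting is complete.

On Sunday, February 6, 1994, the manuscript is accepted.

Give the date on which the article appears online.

The manuscript is accepted: Feb 6, 1994.
Copyediting is complete: Feb 6, 1994 + 4 weeks = Mar 6, 1994.
The author returns proof corrections: Mar 6, 1994 + 8 weeks = May 1, 1994.
Typesetting is finalized: May 1, 1994 + 8 weeks = Jun 26, 1994.
The issue goes to press: Jun 26, 1994 + 6 weeks = Aug 7, 1994.
The article appears online: Aug 7, 1994 + 7 weeks = Sep 25, 1994.

Sunday, September 25, 1994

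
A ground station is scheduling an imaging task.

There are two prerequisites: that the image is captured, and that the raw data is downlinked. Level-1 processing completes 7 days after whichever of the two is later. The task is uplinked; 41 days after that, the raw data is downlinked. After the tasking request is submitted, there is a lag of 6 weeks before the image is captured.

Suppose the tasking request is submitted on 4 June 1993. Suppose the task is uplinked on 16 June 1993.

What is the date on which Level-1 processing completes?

3 August 1993

The tasking request is submitted: Jun 4, 1993.
The image is captured: Jun 4, 1993 + 6 weeks = Jul 16, 1993.
The task is uplinked: Jun 16, 1993.
The raw data is downlinked: Jun 16, 1993 + 41 days = Jul 27, 1993.
Both prerequisites met — the image is captured (Jul 16, 1993), the raw data is downlinked (Jul 27, 1993); the later is Jul 27, 1993.
Level-1 processing completes: Jul 27, 1993 + 7 days = Aug 3, 1993.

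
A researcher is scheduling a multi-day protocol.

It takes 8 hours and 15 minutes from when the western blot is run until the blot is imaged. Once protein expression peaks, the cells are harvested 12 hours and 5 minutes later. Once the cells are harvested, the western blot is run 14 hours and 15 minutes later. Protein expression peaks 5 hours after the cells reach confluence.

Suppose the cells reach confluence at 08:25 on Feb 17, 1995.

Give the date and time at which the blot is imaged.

00:00 on Feb 19, 1995

The cells reach confluence: 08:25 Feb 17, 1995.
Protein expression peaks: 08:25 Feb 17, 1995 + 5h = 13:25 Feb 17, 1995.
The cells are harvested: 13:25 Feb 17, 1995 + 12h05m = 01:30 Feb 18, 1995.
The western blot is run: 01:30 Feb 18, 1995 + 14h15m = 15:45 Feb 18, 1995.
The blot is imaged: 15:45 Feb 18, 1995 + 8h15m = 00:00 Feb 19, 1995.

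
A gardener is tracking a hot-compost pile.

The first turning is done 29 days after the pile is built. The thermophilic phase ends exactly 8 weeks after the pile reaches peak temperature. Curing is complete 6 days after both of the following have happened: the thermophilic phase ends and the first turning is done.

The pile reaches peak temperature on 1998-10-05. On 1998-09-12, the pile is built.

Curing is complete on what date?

The pile reaches peak temperature: Oct 5, 1998.
The thermophilic phase ends: Oct 5, 1998 + 8 weeks = Nov 30, 1998.
The pile is built: Sep 12, 1998.
The first turning is done: Sep 12, 1998 + 29 days = Oct 11, 1998.
Both prerequisites met — the thermophilic phase ends (Nov 30, 1998), the first turning is done (Oct 11, 1998); the later is Nov 30, 1998.
Curing is complete: Nov 30, 1998 + 6 days = Dec 6, 1998.

1998-12-06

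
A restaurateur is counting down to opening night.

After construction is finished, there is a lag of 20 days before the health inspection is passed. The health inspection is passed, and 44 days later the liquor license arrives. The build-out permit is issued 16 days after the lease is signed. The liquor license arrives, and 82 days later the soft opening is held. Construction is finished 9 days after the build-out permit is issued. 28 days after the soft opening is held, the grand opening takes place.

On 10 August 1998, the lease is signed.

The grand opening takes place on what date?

The lease is signed: Aug 10, 1998.
The build-out permit is issued: Aug 10, 1998 + 16 days = Aug 26, 1998.
Construction is finished: Aug 26, 1998 + 9 days = Sep 4, 1998.
The health inspection is passed: Sep 4, 1998 + 20 days = Sep 24, 1998.
The liquor license arrives: Sep 24, 1998 + 44 days = Nov 7, 1998.
The soft opening is held: Nov 7, 1998 + 82 days = Jan 28, 1999.
The grand opening takes place: Jan 28, 1999 + 28 days = Feb 25, 1999.

25 February 1999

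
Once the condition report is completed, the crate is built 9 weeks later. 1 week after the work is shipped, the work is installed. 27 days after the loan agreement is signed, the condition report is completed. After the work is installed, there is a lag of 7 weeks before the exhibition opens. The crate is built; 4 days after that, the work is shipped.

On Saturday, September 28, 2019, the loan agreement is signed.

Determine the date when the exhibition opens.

Tuesday, February 25, 2020

The loan agreement is signed: Sep 28, 2019.
The condition report is completed: Sep 28, 2019 + 27 days = Oct 25, 2019.
The crate is built: Oct 25, 2019 + 9 weeks = Dec 27, 2019.
The work is shipped: Dec 27, 2019 + 4 days = Dec 31, 2019.
The work is installed: Dec 31, 2019 + 1 week = Jan 7, 2020.
The exhibition opens: Jan 7, 2020 + 7 weeks = Feb 25, 2020.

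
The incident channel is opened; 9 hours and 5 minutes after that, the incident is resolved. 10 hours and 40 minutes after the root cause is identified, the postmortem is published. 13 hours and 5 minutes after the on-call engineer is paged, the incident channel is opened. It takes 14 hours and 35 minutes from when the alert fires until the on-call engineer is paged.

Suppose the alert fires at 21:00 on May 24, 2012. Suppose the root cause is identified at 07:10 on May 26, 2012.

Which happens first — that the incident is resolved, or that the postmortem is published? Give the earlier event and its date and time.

The alert fires: 21:00 May 24, 2012.
The on-call engineer is paged: 21:00 May 24, 2012 + 14h35m = 11:35 May 25, 2012.
The incident channel is opened: 11:35 May 25, 2012 + 13h05m = 00:40 May 26, 2012.
The incident is resolved: 00:40 May 26, 2012 + 9h05m = 09:45 May 26, 2012.
The root cause is identified: 07:10 May 26, 2012.
The postmortem is published: 07:10 May 26, 2012 + 10h40m = 17:50 May 26, 2012.
Comparing: the incident is resolved at 09:45 May 26, 2012 vs the postmortem is published at 17:50 May 26, 2012. Earlier: the incident is resolved.

The incident is resolved — 09:45 on May 26, 2012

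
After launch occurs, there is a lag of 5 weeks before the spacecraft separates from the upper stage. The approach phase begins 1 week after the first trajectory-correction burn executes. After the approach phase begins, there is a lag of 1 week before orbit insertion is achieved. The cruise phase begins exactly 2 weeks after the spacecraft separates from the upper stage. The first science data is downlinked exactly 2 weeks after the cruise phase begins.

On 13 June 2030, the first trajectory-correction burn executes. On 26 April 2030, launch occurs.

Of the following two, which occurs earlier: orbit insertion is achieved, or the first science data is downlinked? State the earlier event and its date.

Orbit insertion is achieved — 27 June 2030

The first trajectory-correction burn executes: Jun 13, 2030.
The approach phase begins: Jun 13, 2030 + 1 week = Jun 20, 2030.
Orbit insertion is achieved: Jun 20, 2030 + 1 week = Jun 27, 2030.
Launch occurs: Apr 26, 2030.
The spacecraft separates from the upper stage: Apr 26, 2030 + 5 weeks = May 31, 2030.
The cruise phase begins: May 31, 2030 + 2 weeks = Jun 14, 2030.
The first science data is downlinked: Jun 14, 2030 + 2 weeks = Jun 28, 2030.
Comparing: orbit insertion is achieved on Jun 27, 2030 vs the first science data is downlinked on Jun 28, 2030. Earlier: orbit insertion is achieved.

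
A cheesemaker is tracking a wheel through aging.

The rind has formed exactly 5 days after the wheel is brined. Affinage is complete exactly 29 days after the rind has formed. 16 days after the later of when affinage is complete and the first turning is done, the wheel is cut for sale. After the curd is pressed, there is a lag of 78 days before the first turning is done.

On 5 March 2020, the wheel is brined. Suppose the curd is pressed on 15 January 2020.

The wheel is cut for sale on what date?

24 April 2020

The wheel is brined: Mar 5, 2020.
The rind has formed: Mar 5, 2020 + 5 days = Mar 10, 2020.
Affinage is complete: Mar 10, 2020 + 29 days = Apr 8, 2020.
The curd is pressed: Jan 15, 2020.
The first turning is done: Jan 15, 2020 + 78 days = Apr 2, 2020.
Both prerequisites met — affinage is complete (Apr 8, 2020), the first turning is done (Apr 2, 2020); the later is Apr 8, 2020.
The wheel is cut for sale: Apr 8, 2020 + 16 days = Apr 24, 2020.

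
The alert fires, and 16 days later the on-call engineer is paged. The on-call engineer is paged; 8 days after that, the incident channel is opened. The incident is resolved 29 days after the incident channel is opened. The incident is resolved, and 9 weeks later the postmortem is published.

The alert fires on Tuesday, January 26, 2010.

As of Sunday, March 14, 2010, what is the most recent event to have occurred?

The incident channel is opened

The alert fires: Jan 26, 2010.
The on-call engineer is paged: Jan 26, 2010 + 16 days = Feb 11, 2010.
The incident channel is opened: Feb 11, 2010 + 8 days = Feb 19, 2010.
The incident is resolved: Feb 19, 2010 + 29 days = Mar 20, 2010.
The postmortem is published: Mar 20, 2010 + 9 weeks = May 22, 2010.
Mar 14, 2010 falls between when the incident channel is opened (Feb 19, 2010) and when the incident is resolved (Mar 20, 2010).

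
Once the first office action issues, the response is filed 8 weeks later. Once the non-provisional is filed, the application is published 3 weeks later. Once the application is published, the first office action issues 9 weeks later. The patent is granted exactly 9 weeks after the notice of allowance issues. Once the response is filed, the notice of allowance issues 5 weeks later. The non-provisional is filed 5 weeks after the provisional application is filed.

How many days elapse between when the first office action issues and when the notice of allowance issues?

Causal path: the first office action issues → the response is filed → the notice of allowance issues.
Total delay along the path: 8 + 5 weeks = 13 weeks = 91 days.

91 days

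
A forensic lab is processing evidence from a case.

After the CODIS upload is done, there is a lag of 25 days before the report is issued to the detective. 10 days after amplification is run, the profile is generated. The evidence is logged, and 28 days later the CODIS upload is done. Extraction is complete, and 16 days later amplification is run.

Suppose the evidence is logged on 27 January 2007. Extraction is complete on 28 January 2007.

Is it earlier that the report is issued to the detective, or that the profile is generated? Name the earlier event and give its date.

The evidence is logged: Jan 27, 2007.
The CODIS upload is done: Jan 27, 2007 + 28 days = Feb 24, 2007.
The report is issued to the detective: Feb 24, 2007 + 25 days = Mar 21, 2007.
Extraction is complete: Jan 28, 2007.
Amplification is run: Jan 28, 2007 + 16 days = Feb 13, 2007.
The profile is generated: Feb 13, 2007 + 10 days = Feb 23, 2007.
Comparing: the report is issued to the detective on Mar 21, 2007 vs the profile is generated on Feb 23, 2007. Earlier: the profile is generated.

The profile is generated — 23 February 2007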